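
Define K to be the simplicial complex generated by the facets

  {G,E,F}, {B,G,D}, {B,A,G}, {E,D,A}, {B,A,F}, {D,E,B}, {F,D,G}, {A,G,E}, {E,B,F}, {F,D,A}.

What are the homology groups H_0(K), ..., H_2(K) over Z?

H_0 = Z,  H_1 = Z/2,  H_2 = 0.

We work with the vertex ordering A < B < D < E < F < G. The simplices of K, each written with vertices in increasing order, are:

  0-simplices (6): A, B, D, E, F, G
  1-simplices (15): AB, AD, AE, AF, AG, BD, BE, BF, BG, DE, DF, DG, EF, EG, FG
  2-simplices (10): ABF, ABG, ADE, ADF, AEG, BDE, BDG, BEF, DFG, EFG

giving chain groups C_0 ≅ Z^6, C_1 ≅ Z^15, C_2 ≅ Z^10.

Boundary ∂_1: C_1 → C_0 sends each edge [p,q] (with p < q) to q − p. For instance
  ∂DF = F − D.
This gives a 6×15 integer matrix of rank 5; reducing to Smith normal form yields diagonal entries (1,1,1,1,1).

∂_2: C_2 → C_1 acts by ∂[p,q,r] = [q,r] − [p,r] + [p,q]. For instance
  ∂BDG = DG − BG + BD,
  ∂ABF = BF − AF + AB.
The 15×10 boundary matrix has rank 10 and Smith normal form diag(1,1,1,1,1,1,1,1,1,2).

From H_k ≅ ker(∂_k) / im(∂_{k+1}) we obtain:

  H_0: rank C_0 − rank ∂_1 = 6 − 5 = 1, and the invariant factors of ∂_1 are all 1, so H_0 ≅ Z.
  H_1: rank ker ∂_1 − rank ∂_2 = (15 − 5) − 10 = 0, and ∂_2 has invariant factor 2 > 1, so H_1 ≅ Z/2.
  H_2: rank ker ∂_2 − rank ∂_3 = (10 − 10) − 0 = 0, and there is no ∂_3, so H_2 ≅ 0.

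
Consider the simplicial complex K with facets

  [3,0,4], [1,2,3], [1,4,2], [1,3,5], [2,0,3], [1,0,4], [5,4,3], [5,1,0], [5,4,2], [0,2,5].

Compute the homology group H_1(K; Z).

K has 6 vertices, 15 edges, 10 triangles.
rank ∂_1 = 5, rank ∂_2 = 10 ⇒ b_1 = 15 − 5 − 10 = 0; ∂_2 has invariant factor(s) [2] giving torsion. So H_1 = Z_2.

H_1 = Z_2.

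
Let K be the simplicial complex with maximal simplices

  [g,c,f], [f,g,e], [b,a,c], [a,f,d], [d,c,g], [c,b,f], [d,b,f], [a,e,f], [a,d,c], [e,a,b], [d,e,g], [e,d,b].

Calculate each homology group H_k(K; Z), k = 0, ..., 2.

Fix the vertex order a < b < c < d < e < f < g and write every simplex with vertices in increasing order. Then dim K = 2 and the simplices of K are:

  0-simplices (7): a, b, c, d, e, f, g
  1-simplices (18): ab, ac, ad, ae, af, bc, bd, be, bf, cd, cf, cg, de, df, dg, ef, eg, fg
  2-simplices (12): abc, abe, acd, adf, aef, bcf, bde, bdf, cdg, cfg, deg, efg

so the chain groups are C_0 ≅ Z^7, C_1 ≅ Z^18, C_2 ≅ Z^12.

Boundary ∂_1: C_1 → C_0 maps an edge to its endpoints' difference, ∂[p,q] = q − p. For instance
  ∂bf = f − b.
The resulting 7×18 matrix has rank 6, and its Smith normal form has invariant factors (1,1,1,1,1,1).

Boundary ∂_2: C_2 → C_1 sends each 2-simplex [p,q,r] to [q,r] − [p,r] + [p,q]. For instance
  ∂cdg = dg − cg + cd,
  ∂abc = bc − ac + ab.
The resulting 18×12 matrix has rank 12, and its Smith normal form has invariant factors (1,1,1,1,1,1,1,1,1,1,1,2).

Computing H_k = (kernel of ∂_k) / (image of ∂_{k+1}):

  H_0: rank C_0 − rank ∂_1 = 7 − 6 = 1, and the invariant factors of ∂_1 are all 1, so H_0 ≅ Z.
  H_1: rank ker ∂_1 − rank ∂_2 = (18 − 6) − 12 = 0, and ∂_2 has invariant factor 2 > 1, so H_1 ≅ Z/2Z.
  H_2: rank ker ∂_2 − rank ∂_3 = (12 − 12) − 0 = 0, and there is no ∂_3, so H_2 ≅ 0.

As a check, the Euler characteristic is 7 − 18 + 12 = 1, which agrees with 1 − 0 + 0 = 1.
(K is a triangulation of the real projective plane RP^2.)

H_0 ≅ Z,  H_1 ≅ Z/2Z,  H_2 = 0.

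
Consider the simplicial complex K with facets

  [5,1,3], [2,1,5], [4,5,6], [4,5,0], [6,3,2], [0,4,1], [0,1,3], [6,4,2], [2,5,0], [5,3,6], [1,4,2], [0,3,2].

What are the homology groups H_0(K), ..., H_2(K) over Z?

We work with the vertex ordering 0 < 1 < 2 < 3 < 4 < 5 < 6. The simplices of K, each written with vertices in increasing order, are:

  0-simplices (7): [0], [1], [2], [3], [4], [5], [6]
  1-simplices (18): [0,1], [0,2], [0,3], [0,4], [0,5], [1,2], [1,3], [1,4], [1,5], [2,3], [2,4], [2,5], [2,6], [3,5], [3,6], [4,5], [4,6], [5,6]
  2-simplices (12): [0,1,3], [0,1,4], [0,2,3], [0,2,5], [0,4,5], [1,2,4], [1,2,5], [1,3,5], [2,3,6], [2,4,6], [3,5,6], [4,5,6]

giving chain groups C_0 ≅ Z^7, C_1 ≅ Z^18, C_2 ≅ Z^12.

Boundary ∂_1: C_1 → C_0 sends each edge [p,q] (with p < q) to q − p. For instance
  ∂[0,5] = [5] − [0].
The 7×18 boundary matrix has rank 6 and Smith normal form diag(1,1,1,1,1,1).

The boundary map ∂_2: C_2 → C_1 sends each 2-simplex [p,q,r] to [q,r] − [p,r] + [p,q]. For instance
  ∂[1,3,5] = [3,5] − [1,5] + [1,3],
  ∂[4,5,6] = [5,6] − [4,6] + [4,5].
The resulting 18×12 matrix has rank 12, and its Smith normal form has invariant factors (1,1,1,1,1,1,1,1,1,1,1,2).

Now H_k = ker ∂_k / im ∂_{k+1}, so:

  H_0: rank C_0 − rank ∂_1 = 7 − 6 = 1, and the invariant factors of ∂_1 are all 1, so H_0 = Z.
  H_1: rank ker ∂_1 − rank ∂_2 = (18 − 6) − 12 = 0, and ∂_2 has invariant factor 2 > 1, so H_1 = Z_2.
  H_2: rank ker ∂_2 − rank ∂_3 = (12 − 12) − 0 = 0, and there is no ∂_3, so H_2 = 0.

H_0 ≅ Z,  H_1 ≅ Z_2,  H_2 = 0.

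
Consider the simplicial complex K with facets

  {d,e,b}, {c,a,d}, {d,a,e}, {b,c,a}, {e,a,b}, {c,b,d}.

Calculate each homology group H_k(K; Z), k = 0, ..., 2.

Order the vertices as a < b < c < d < e. Listing each simplex with vertices in this order, K has dimension 2 with simplices:

  0-simplices (5): a, b, c, d, e
  1-simplices (9): ab, ac, ad, ae, bc, bd, be, cd, de
  2-simplices (6): abc, abe, acd, ade, bcd, bde

giving chain groups C_0 ≅ Z^5, C_1 ≅ Z^9, C_2 ≅ Z^6.

∂_1: C_1 → C_0 sends each edge [p,q] (with p < q) to q − p. For instance
  ∂ad = d − a.
The 5×9 boundary matrix has rank 4 and Smith normal form diag(1,1,1,1).

∂_2: C_2 → C_1 acts by ∂[p,q,r] = [q,r] − [p,r] + [p,q]. For instance
  ∂acd = cd − ad + ac,
  ∂bde = de − be + bd.
The resulting 9×6 matrix has rank 5, and its Smith normal form has invariant factors (1,1,1,1,1).

Computing H_k = (kernel of ∂_k) / (image of ∂_{k+1}):

  H_0: rank C_0 − rank ∂_1 = 5 − 4 = 1, and the invariant factors of ∂_1 are all 1, so H_0 = Z.
  H_1: rank ker ∂_1 − rank ∂_2 = (9 − 4) − 5 = 0, and the invariant factors of ∂_2 are all 1, so H_1 = 0.
  H_2: rank ker ∂_2 − rank ∂_3 = (6 − 5) − 0 = 1, and there is no ∂_3, so H_2 = Z.

H_0 ≅ Z,  H_1 = 0,  H_2 ≅ Z.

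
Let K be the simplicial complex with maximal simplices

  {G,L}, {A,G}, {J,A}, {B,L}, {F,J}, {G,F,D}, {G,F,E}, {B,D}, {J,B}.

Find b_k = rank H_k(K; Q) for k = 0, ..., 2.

b_0 = 1, b_1 = 3, b_2 = 0.

Order the vertices as A < B < D < E < F < G < J < L. Listing each simplex with vertices in this order, K has dimension 2 with simplices:

  0-simplices (8): A, B, D, E, F, G, J, L
  1-simplices (12): AG, AJ, BD, BJ, BL, DF, DG, EF, EG, FG, FJ, GL
  2-simplices (2): DFG, EFG

Hence C_0 ≅ Z^8, C_1 ≅ Z^12, C_2 ≅ Z^2.

Boundary ∂_1: C_1 → C_0 sends each edge [p,q] (with p < q) to q − p. For instance
  ∂EG = G − E.
As a 8×12 matrix over Z this has rank 7, with invariant factors (1,1,1,1,1,1,1).

∂_2: C_2 → C_1 sends each 2-simplex [p,q,r] to [q,r] − [p,r] + [p,q]. For instance
  ∂DFG = FG − DG + DF,
  ∂EFG = FG − EG + EF.
This gives a 12×2 integer matrix of rank 2; reducing to Smith normal form yields diagonal entries (1,1).

Computing H_k = (kernel of ∂_k) / (image of ∂_{k+1}):

  H_0: rank C_0 − rank ∂_1 = 8 − 7 = 1, and the invariant factors of ∂_1 are all 1, so H_0 = Z.
  H_1: rank ker ∂_1 − rank ∂_2 = (12 − 7) − 2 = 3, and the invariant factors of ∂_2 are all 1, so H_1 = Z^3.
  H_2: rank ker ∂_2 − rank ∂_3 = (2 − 2) − 0 = 0, and there is no ∂_3, so H_2 = 0.

As a check, the Euler characteristic is 8 − 12 + 2 = -2, which agrees with 1 − 3 + 0 = -2.

Hence the Betti numbers are b_0 = 1, b_1 = 3, b_2 = 0.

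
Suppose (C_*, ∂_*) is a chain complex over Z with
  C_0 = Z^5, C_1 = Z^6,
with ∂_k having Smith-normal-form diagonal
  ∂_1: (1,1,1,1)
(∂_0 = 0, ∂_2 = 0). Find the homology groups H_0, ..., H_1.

H_0 ≅ Z,  H_1 ≅ Z^2.

H_0: b_0 = 5 − 0 − 4 = 1; torsion from ∂_1 factors > 1: none. So H_0 ≅ Z.
H_1: b_1 = 6 − 4 − 0 = 2; torsion from ∂_2 factors > 1: none. So H_1 ≅ Z^2.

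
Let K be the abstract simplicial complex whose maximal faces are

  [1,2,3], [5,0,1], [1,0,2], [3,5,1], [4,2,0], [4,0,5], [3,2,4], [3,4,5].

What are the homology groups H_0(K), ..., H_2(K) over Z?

Order the vertices as 0 < 1 < 2 < 3 < 4 < 5. Listing each simplex with vertices in this order, K has dimension 2 with simplices:

  0-simplices (6): [0], [1], [2], [3], [4], [5]
  1-simplices (12): [0,1], [0,2], [0,4], [0,5], [1,2], [1,3], [1,5], [2,3], [2,4], [3,4], [3,5], [4,5]
  2-simplices (8): [0,1,2], [0,1,5], [0,2,4], [0,4,5], [1,2,3], [1,3,5], [2,3,4], [3,4,5]

so the chain groups are C_0 ≅ Z^6, C_1 ≅ Z^12, C_2 ≅ Z^8.

Boundary ∂_1: C_1 → C_0 is given by ∂[p,q] = [q] − [p]. For instance
  ∂[4,5] = [5] − [4].
The resulting 6×12 matrix has rank 5, and its Smith normal form has invariant factors (1,1,1,1,1).

∂_2: C_2 → C_1 acts by ∂[p,q,r] = [q,r] − [p,r] + [p,q]. For instance
  ∂[2,3,4] = [3,4] − [2,4] + [2,3],
  ∂[0,1,5] = [1,5] − [0,5] + [0,1].
The 12×8 boundary matrix has rank 7 and Smith normal form diag(1,1,1,1,1,1,1).

Reading off H_k = ker ∂_k / im ∂_{k+1}:

  H_0: rank C_0 − rank ∂_1 = 6 − 5 = 1, and the invariant factors of ∂_1 are all 1, so H_0 = Z.
  H_1: rank ker ∂_1 − rank ∂_2 = (12 − 5) − 7 = 0, and the invariant factors of ∂_2 are all 1, so H_1 = 0.
  H_2: rank ker ∂_2 − rank ∂_3 = (8 − 7) − 0 = 1, and there is no ∂_3, so H_2 = Z.

(K is a triangulation of the 2-sphere S^2.)

H_0 ≅ Z,  H_1 = 0,  H_2 ≅ Z.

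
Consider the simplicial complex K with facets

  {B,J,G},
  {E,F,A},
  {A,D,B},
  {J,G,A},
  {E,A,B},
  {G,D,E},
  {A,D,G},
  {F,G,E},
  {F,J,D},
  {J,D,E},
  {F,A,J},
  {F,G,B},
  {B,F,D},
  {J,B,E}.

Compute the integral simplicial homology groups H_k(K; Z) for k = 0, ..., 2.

H_0 ≅ Z,  H_1 ≅ Z^2,  H_2 ≅ Z.

Take the total order A < B < D < E < F < G < J on the vertex set. Then K (dimension 2) consists of the simplices:

  0-simplices (7): A, B, D, E, F, G, J
  1-simplices (21): AB, AD, AE, AF, AG, AJ, BD, BE, BF, BG, BJ, DE, DF, DG, DJ, EF, EG, EJ, FG, FJ, GJ
  2-simplices (14): ABD, ABE, ADG, AEF, AFJ, AGJ, BDF, BEJ, BFG, BGJ, DEG, DEJ, DFJ, EFG

Hence C_0 ≅ Z^7, C_1 ≅ Z^21, C_2 ≅ Z^14.

∂_1: C_1 → C_0 is given by ∂[p,q] = [q] − [p].
As a 7×21 matrix over Z this has rank 6, with invariant factors (1,1,1,1,1,1).

The boundary map ∂_2: C_2 → C_1 acts by ∂[p,q,r] = [q,r] − [p,r] + [p,q]. For instance
  ∂BEJ = EJ − BJ + BE,
  ∂EFG = FG − EG + EF.
The 21×14 boundary matrix has rank 13 and Smith normal form diag(1,1,1,1,1,1,1,1,1,1,1,1,1).

Now H_k = ker ∂_k / im ∂_{k+1}, so:

  H_0: rank C_0 − rank ∂_1 = 7 − 6 = 1, and the invariant factors of ∂_1 are all 1, so H_0 = Z.
  H_1: rank ker ∂_1 − rank ∂_2 = (21 − 6) − 13 = 2, and the invariant factors of ∂_2 are all 1, so H_1 = Z^2.
  H_2: rank ker ∂_2 − rank ∂_3 = (14 − 13) − 0 = 1, and there is no ∂_3, so H_2 = Z.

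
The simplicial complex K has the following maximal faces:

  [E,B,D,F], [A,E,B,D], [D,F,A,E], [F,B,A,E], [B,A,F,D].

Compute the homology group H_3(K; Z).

H_3 = Z.

Fix the vertex order A < B < D < E < F and write every simplex with vertices in increasing order. Then dim K = 3 and the simplices of K are:

  0-simplices (5): A, B, D, E, F
  1-simplices (10): AB, AD, AE, AF, BD, BE, BF, DE, DF, EF
  2-simplices (10): ABD, ABE, ABF, ADE, ADF, AEF, BDE, BDF, BEF, DEF
  3-simplices (5): ABDE, ABDF, ABEF, ADEF, BDEF

so the chain groups are C_0 ≅ Z^5, C_1 ≅ Z^10, C_2 ≅ Z^10, C_3 ≅ Z^5.

∂_1: C_1 → C_0 maps an edge to its endpoints' difference, ∂[p,q] = q − p. For instance
  ∂AE = E − A.
The resulting 5×10 matrix has rank 4, and its Smith normal form has invariant factors (1,1,1,1).

Boundary ∂_2: C_2 → C_1 maps a triangle to the signed sum of its edges. For instance
  ∂DEF = EF − DF + DE,
  ∂BDE = DE − BE + BD.
The resulting 10×10 matrix has rank 6, and its Smith normal form has invariant factors (1,1,1,1,1,1).

Boundary ∂_3: C_3 → C_2 sends each 3-simplex σ to the alternating sum Σ_i (−1)^i (σ with its i-th vertex removed). For instance
  ∂ABDF = BDF − ADF + ABF − ABD,
  ∂ABDE = BDE − ADE + ABE − ABD.
This gives a 10×5 integer matrix of rank 4; reducing to Smith normal form yields diagonal entries (1,1,1,1).

Now H_k = ker ∂_k / im ∂_{k+1}, so:

  H_3: rank ker ∂_3 − rank ∂_4 = (5 − 4) − 0 = 1, and there is no ∂_4, so H_3 ≅ Z.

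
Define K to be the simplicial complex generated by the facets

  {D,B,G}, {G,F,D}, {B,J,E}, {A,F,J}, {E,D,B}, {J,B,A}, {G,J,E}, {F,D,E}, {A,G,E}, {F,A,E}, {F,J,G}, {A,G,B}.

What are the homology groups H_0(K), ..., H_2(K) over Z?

H_0 = Z,  H_1 = Z/2,  H_2 = 0.

Order the vertices as A < B < D < E < F < G < J. Listing each simplex with vertices in this order, K has dimension 2 with simplices:

  0-simplices (7): A, B, D, E, F, G, J
  1-simplices (18): AB, AE, AF, AG, AJ, BD, BE, BG, BJ, DE, DF, DG, EF, EG, EJ, FG, FJ, GJ
  2-simplices (12): ABG, ABJ, AEF, AEG, AFJ, BDE, BDG, BEJ, DEF, DFG, EGJ, FGJ

giving chain groups C_0 ≅ Z^7, C_1 ≅ Z^18, C_2 ≅ Z^12.

The boundary map ∂_1: C_1 → C_0 maps an edge to its endpoints' difference, ∂[p,q] = q − p. For instance
  ∂EG = G − E.
The 7×18 boundary matrix has rank 6 and Smith normal form diag(1,1,1,1,1,1).

Boundary ∂_2: C_2 → C_1 sends each 2-simplex [p,q,r] to [q,r] − [p,r] + [p,q]. For instance
  ∂DEF = EF − DF + DE,
  ∂AFJ = FJ − AJ + AF.
The 18×12 boundary matrix has rank 12 and Smith normal form diag(1,1,1,1,1,1,1,1,1,1,1,2).

Computing H_k = (kernel of ∂_k) / (image of ∂_{k+1}):

  H_0: rank C_0 − rank ∂_1 = 7 − 6 = 1, and the invariant factors of ∂_1 are all 1, so H_0 ≅ Z.
  H_1: rank ker ∂_1 − rank ∂_2 = (18 − 6) − 12 = 0, and ∂_2 has invariant factor 2 > 1, so H_1 ≅ Z/2.
  H_2: rank ker ∂_2 − rank ∂_3 = (12 − 12) − 0 = 0, and there is no ∂_3, so H_2 ≅ 0.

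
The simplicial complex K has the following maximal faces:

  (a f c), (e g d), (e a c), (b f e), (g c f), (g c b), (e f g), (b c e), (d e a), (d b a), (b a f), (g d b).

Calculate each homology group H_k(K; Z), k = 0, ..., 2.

H_0 = Z,  H_1 = Z/2Z,  H_2 = 0.

Take the total order a < b < c < d < e < f < g on the vertex set. Then K (dimension 2) consists of the simplices:

  0-simplices (7): a, b, c, d, e, f, g
  1-simplices (18): ab, ac, ad, ae, af, bc, bd, be, bf, bg, ce, cf, cg, de, dg, ef, eg, fg
  2-simplices (12): abd, abf, ace, acf, ade, bce, bcg, bdg, bef, cfg, deg, efg

so the chain groups are C_0 ≅ Z^7, C_1 ≅ Z^18, C_2 ≅ Z^12.

Boundary ∂_1: C_1 → C_0 sends each edge [p,q] (with p < q) to q − p. For instance
  ∂ad = d − a.
This gives a 7×18 integer matrix of rank 6; reducing to Smith normal form yields diagonal entries (1,1,1,1,1,1).

The boundary map ∂_2: C_2 → C_1 acts by ∂[p,q,r] = [q,r] − [p,r] + [p,q]. For instance
  ∂cfg = fg − cg + cf,
  ∂bef = ef − bf + be.
The resulting 18×12 matrix has rank 12, and its Smith normal form has invariant factors (1,1,1,1,1,1,1,1,1,1,1,2).

Reading off H_k = ker ∂_k / im ∂_{k+1}:

  H_0: rank C_0 − rank ∂_1 = 7 − 6 = 1, and the invariant factors of ∂_1 are all 1, so H_0 ≅ Z.
  H_1: rank ker ∂_1 − rank ∂_2 = (18 − 6) − 12 = 0, and ∂_2 has invariant factor 2 > 1, so H_1 ≅ Z/2Z.
  H_2: rank ker ∂_2 − rank ∂_3 = (12 − 12) − 0 = 0, and there is no ∂_3, so H_2 ≅ 0.

As a check, the Euler characteristic is 7 − 18 + 12 = 1, which agrees with 1 − 0 + 0 = 1.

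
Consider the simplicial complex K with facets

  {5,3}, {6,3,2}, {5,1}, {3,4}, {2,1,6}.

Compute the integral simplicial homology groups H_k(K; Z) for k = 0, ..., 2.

Order the vertices as 1 < 2 < 3 < 4 < 5 < 6. Listing each simplex with vertices in this order, K has dimension 2 with simplices:

  0-simplices (6): [1], [2], [3], [4], [5], [6]
  1-simplices (8): [1,2], [1,5], [1,6], [2,3], [2,6], [3,4], [3,5], [3,6]
  2-simplices (2): [1,2,6], [2,3,6]

giving chain groups C_0 ≅ Z^6, C_1 ≅ Z^8, C_2 ≅ Z^2.

Boundary ∂_1: C_1 → C_0 is given by ∂[p,q] = [q] − [p]. For instance
  ∂[1,2] = [2] − [1].
This gives a 6×8 integer matrix of rank 5; reducing to Smith normal form yields diagonal entries (1,1,1,1,1).

Boundary ∂_2: C_2 → C_1 sends each 2-simplex [p,q,r] to [q,r] − [p,r] + [p,q]. For instance
  ∂[1,2,6] = [2,6] − [1,6] + [1,2],
  ∂[2,3,6] = [3,6] − [2,6] + [2,3].
The 8×2 boundary matrix has rank 2 and Smith normal form diag(1,1).

Computing H_k = (kernel of ∂_k) / (image of ∂_{k+1}):

  H_0: rank C_0 − rank ∂_1 = 6 − 5 = 1, and the invariant factors of ∂_1 are all 1, so H_0 = Z.
  H_1: rank ker ∂_1 − rank ∂_2 = (8 − 5) − 2 = 1, and the invariant factors of ∂_2 are all 1, so H_1 = Z.
  H_2: rank ker ∂_2 − rank ∂_3 = (2 − 2) − 0 = 0, and there is no ∂_3, so H_2 = 0.

As a check, the Euler characteristic is 6 − 8 + 2 = 0, which agrees with 1 − 1 + 0 = 0.

H_0 ≅ Z,  H_1 ≅ Z,  H_2 = 0.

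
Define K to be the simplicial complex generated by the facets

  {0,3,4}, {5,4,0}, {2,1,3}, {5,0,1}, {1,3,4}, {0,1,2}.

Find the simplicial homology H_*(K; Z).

Fix the vertex order 0 < 1 < 2 < 3 < 4 < 5 and write every simplex with vertices in increasing order. Then dim K = 2 and the simplices of K are:

  0-simplices (6): [0], [1], [2], [3], [4], [5]
  1-simplices (12): [0,1], [0,2], [0,3], [0,4], [0,5], [1,2], [1,3], [1,4], [1,5], [2,3], [3,4], [4,5]
  2-simplices (6): [0,1,2], [0,1,5], [0,3,4], [0,4,5], [1,2,3], [1,3,4]

Hence C_0 ≅ Z^6, C_1 ≅ Z^12, C_2 ≅ Z^6.

The boundary map ∂_1: C_1 → C_0 is given by ∂[p,q] = [q] − [p]. For instance
  ∂[1,3] = [3] − [1].
The resulting 6×12 matrix has rank 5, and its Smith normal form has invariant factors (1,1,1,1,1).

Boundary ∂_2: C_2 → C_1 acts by ∂[p,q,r] = [q,r] − [p,r] + [p,q]. For instance
  ∂[0,4,5] = [4,5] − [0,5] + [0,4],
  ∂[0,1,5] = [1,5] − [0,5] + [0,1].
The resulting 12×6 matrix has rank 6, and its Smith normal form has invariant factors (1,1,1,1,1,1).

Computing H_k = (kernel of ∂_k) / (image of ∂_{k+1}):

  H_0: rank C_0 − rank ∂_1 = 6 − 5 = 1, and the invariant factors of ∂_1 are all 1, so H_0 = Z.
  H_1: rank ker ∂_1 − rank ∂_2 = (12 − 5) − 6 = 1, and the invariant factors of ∂_2 are all 1, so H_1 = Z.
  H_2: rank ker ∂_2 − rank ∂_3 = (6 − 6) − 0 = 0, and there is no ∂_3, so H_2 = 0.

As a check, the Euler characteristic is 6 − 12 + 6 = 0, which agrees with 1 − 1 + 0 = 0.

H_0 ≅ Z,  H_1 ≅ Z,  H_2 = 0.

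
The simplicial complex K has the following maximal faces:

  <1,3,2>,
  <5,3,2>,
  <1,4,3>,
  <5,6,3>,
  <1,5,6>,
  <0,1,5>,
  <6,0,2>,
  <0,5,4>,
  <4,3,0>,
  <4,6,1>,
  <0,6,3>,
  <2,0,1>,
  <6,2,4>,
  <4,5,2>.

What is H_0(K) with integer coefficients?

Order the vertices as 0 < 1 < 2 < 3 < 4 < 5 < 6. Listing each simplex with vertices in this order, K has dimension 2 with simplices:

  0-simplices (7): [0], [1], [2], [3], [4], [5], [6]
  1-simplices (21): [0,1], [0,2], [0,3], [0,4], [0,5], [0,6], [1,2], [1,3], [1,4], [1,5], [1,6], [2,3], [2,4], [2,5], [2,6], [3,4], [3,5], [3,6], [4,5], [4,6], [5,6]
  2-simplices (14): [0,1,2], [0,1,5], [0,2,6], [0,3,4], [0,3,6], [0,4,5], [1,2,3], [1,3,4], [1,4,6], [1,5,6], [2,3,5], [2,4,5], [2,4,6], [3,5,6]

giving chain groups C_0 ≅ Z^7, C_1 ≅ Z^21, C_2 ≅ Z^14.

The boundary map ∂_1: C_1 → C_0 maps an edge to its endpoints' difference, ∂[p,q] = q − p. For instance
  ∂[0,5] = [5] − [0].
This gives a 7×21 integer matrix of rank 6; reducing to Smith normal form yields diagonal entries (1,1,1,1,1,1).

∂_2: C_2 → C_1 acts by ∂[p,q,r] = [q,r] − [p,r] + [p,q]. For instance
  ∂[1,5,6] = [5,6] − [1,6] + [1,5],
  ∂[1,4,6] = [4,6] − [1,6] + [1,4].
The resulting 21×14 matrix has rank 13, and its Smith normal form has invariant factors (1,1,1,1,1,1,1,1,1,1,1,1,1).

Now H_k = ker ∂_k / im ∂_{k+1}, so:

  H_0: rank C_0 − rank ∂_1 = 7 − 6 = 1, and the invariant factors of ∂_1 are all 1, so H_0 ≅ Z.

H_0 ≅ Z.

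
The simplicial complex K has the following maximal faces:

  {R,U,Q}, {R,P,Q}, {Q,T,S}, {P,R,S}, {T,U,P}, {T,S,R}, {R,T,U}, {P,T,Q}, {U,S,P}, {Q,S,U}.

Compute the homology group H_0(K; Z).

H_0 ≅ Z.

Take the total order P < Q < R < S < T < U on the vertex set. Then K (dimension 2) consists of the simplices:

  0-simplices (6): P, Q, R, S, T, U
  1-simplices (15): PQ, PR, PS, PT, PU, QR, QS, QT, QU, RS, RT, RU, ST, SU, TU
  2-simplices (10): PQR, PQT, PRS, PSU, PTU, QRU, QST, QSU, RST, RTU

so the chain groups are C_0 ≅ Z^6, C_1 ≅ Z^15, C_2 ≅ Z^10.

The boundary map ∂_1: C_1 → C_0 is given by ∂[p,q] = [q] − [p]. For instance
  ∂RS = S − R.
The resulting 6×15 matrix has rank 5, and its Smith normal form has invariant factors (1,1,1,1,1).

∂_2: C_2 → C_1 acts by ∂[p,q,r] = [q,r] − [p,r] + [p,q]. For instance
  ∂PTU = TU − PU + PT,
  ∂RST = ST − RT + RS.
As a 15×10 matrix over Z this has rank 10, with invariant factors (1,1,1,1,1,1,1,1,1,2).

Now H_k = ker ∂_k / im ∂_{k+1}, so:

  H_0: rank C_0 − rank ∂_1 = 6 − 5 = 1, and the invariant factors of ∂_1 are all 1, so H_0 ≅ Z.

(K is a triangulation of the real projective plane RP^2.)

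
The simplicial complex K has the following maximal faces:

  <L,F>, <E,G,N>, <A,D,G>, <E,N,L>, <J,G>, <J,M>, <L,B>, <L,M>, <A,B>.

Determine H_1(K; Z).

Fix the vertex order A < B < D < E < F < G < J < L < M < N and write every simplex with vertices in increasing order. Then dim K = 2 and the simplices of K are:

  0-simplices (10): A, B, D, E, F, G, J, L, M, N
  1-simplices (14): AB, AD, AG, BL, DG, EG, EL, EN, FL, GJ, GN, JM, LM, LN
  2-simplices (3): ADG, EGN, ELN

Hence C_0 ≅ Z^10, C_1 ≅ Z^14, C_2 ≅ Z^3.

The boundary map ∂_1: C_1 → C_0 sends each edge [p,q] (with p < q) to q − p.
The resulting 10×14 matrix has rank 9, and its Smith normal form has invariant factors (1,1,1,1,1,1,1,1,1).

The boundary map ∂_2: C_2 → C_1 sends each 2-simplex [p,q,r] to [q,r] − [p,r] + [p,q]. For instance
  ∂ELN = LN − EN + EL,
  ∂EGN = GN − EN + EG.
This gives a 14×3 integer matrix of rank 3; reducing to Smith normal form yields diagonal entries (1,1,1).

Computing H_k = (kernel of ∂_k) / (image of ∂_{k+1}):

  H_1: rank ker ∂_1 − rank ∂_2 = (14 − 9) − 3 = 2, and the invariant factors of ∂_2 are all 1, so H_1 ≅ Z^2.

H_1 = Z^2.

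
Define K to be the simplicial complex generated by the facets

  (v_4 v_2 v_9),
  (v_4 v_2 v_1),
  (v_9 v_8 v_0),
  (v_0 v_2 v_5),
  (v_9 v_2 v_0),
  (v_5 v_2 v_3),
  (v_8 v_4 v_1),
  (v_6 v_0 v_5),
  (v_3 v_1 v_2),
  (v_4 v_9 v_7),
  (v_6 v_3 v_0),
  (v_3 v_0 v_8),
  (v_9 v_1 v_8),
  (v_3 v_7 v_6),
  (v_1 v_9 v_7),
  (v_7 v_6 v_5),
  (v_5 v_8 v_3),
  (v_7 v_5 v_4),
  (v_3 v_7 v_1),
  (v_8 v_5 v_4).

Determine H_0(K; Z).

H_0 = Z.

K has 10 vertices, 30 edges, 20 triangles.
rank ∂_0 = 0, rank ∂_1 = 9 ⇒ b_0 = 10 − 0 − 9 = 1; all invariant factors of ∂_1 are 1 so no torsion. So H_0 ≅ Z.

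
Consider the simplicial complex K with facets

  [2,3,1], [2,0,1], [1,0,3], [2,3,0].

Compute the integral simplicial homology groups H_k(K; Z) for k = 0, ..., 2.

H_0 ≅ Z,  H_1 = 0,  H_2 ≅ Z.

We work with the vertex ordering 0 < 1 < 2 < 3. The simplices of K, each written with vertices in increasing order, are:

  0-simplices (4): [0], [1], [2], [3]
  1-simplices (6): [0,1], [0,2], [0,3], [1,2], [1,3], [2,3]
  2-simplices (4): [0,1,2], [0,1,3], [0,2,3], [1,2,3]

so the chain groups are C_0 ≅ Z^4, C_1 ≅ Z^6, C_2 ≅ Z^4.

∂_1: C_1 → C_0 sends each edge [p,q] (with p < q) to q − p. For instance
  ∂[0,1] = [1] − [0].
The 4×6 boundary matrix has rank 3 and Smith normal form diag(1,1,1).

Boundary ∂_2: C_2 → C_1 sends each 2-simplex [p,q,r] to [q,r] − [p,r] + [p,q]. For instance
  ∂[0,2,3] = [2,3] − [0,3] + [0,2],
  ∂[1,2,3] = [2,3] − [1,3] + [1,2].
As a 6×4 matrix over Z this has rank 3, with invariant factors (1,1,1).

From H_k ≅ ker(∂_k) / im(∂_{k+1}) we obtain:

  H_0: rank C_0 − rank ∂_1 = 4 − 3 = 1, and the invariant factors of ∂_1 are all 1, so H_0 = Z.
  H_1: rank ker ∂_1 − rank ∂_2 = (6 − 3) − 3 = 0, and the invariant factors of ∂_2 are all 1, so H_1 = 0.
  H_2: rank ker ∂_2 − rank ∂_3 = (4 − 3) − 0 = 1, and there is no ∂_3, so H_2 = Z.

As a check, the Euler characteristic is 4 − 6 + 4 = 2, which agrees with 1 − 0 + 1 = 2.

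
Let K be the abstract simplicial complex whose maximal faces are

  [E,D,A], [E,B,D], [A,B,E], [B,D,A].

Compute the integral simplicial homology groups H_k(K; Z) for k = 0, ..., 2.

We work with the vertex ordering A < B < D < E. The simplices of K, each written with vertices in increasing order, are:

  0-simplices (4): A, B, D, E
  1-simplices (6): AB, AD, AE, BD, BE, DE
  2-simplices (4): ABD, ABE, ADE, BDE

giving chain groups C_0 ≅ Z^4, C_1 ≅ Z^6, C_2 ≅ Z^4.

The boundary map ∂_1: C_1 → C_0 sends each edge [p,q] (with p < q) to q − p. For instance
  ∂AB = B − A.
The resulting 4×6 matrix has rank 3, and its Smith normal form has invariant factors (1,1,1).

The boundary map ∂_2: C_2 → C_1 maps a triangle to the signed sum of its edges. For instance
  ∂ABD = BD − AD + AB,
  ∂BDE = DE − BE + BD.
This gives a 6×4 integer matrix of rank 3; reducing to Smith normal form yields diagonal entries (1,1,1).

Now H_k = ker ∂_k / im ∂_{k+1}, so:

  H_0: rank C_0 − rank ∂_1 = 4 − 3 = 1, and the invariant factors of ∂_1 are all 1, so H_0 = Z.
  H_1: rank ker ∂_1 − rank ∂_2 = (6 − 3) − 3 = 0, and the invariant factors of ∂_2 are all 1, so H_1 = 0.
  H_2: rank ker ∂_2 − rank ∂_3 = (4 − 3) − 0 = 1, and there is no ∂_3, so H_2 = Z.

As a check, the Euler characteristic is 4 − 6 + 4 = 2, which agrees with 1 − 0 + 1 = 2.

H_0 = Z,  H_1 = 0,  H_2 = Z.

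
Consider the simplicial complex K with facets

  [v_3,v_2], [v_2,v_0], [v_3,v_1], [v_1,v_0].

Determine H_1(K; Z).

H_1 ≅ Z.

K has 4 vertices, 4 edges.
rank ∂_1 = 3, rank ∂_2 = 0 ⇒ b_1 = 4 − 3 − 0 = 1. So H_1 ≅ Z.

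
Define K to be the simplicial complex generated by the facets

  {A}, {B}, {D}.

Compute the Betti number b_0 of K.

K has 3 vertices.
rank ∂_0 = 0, rank ∂_1 = 0 ⇒ b_0 = 3 − 0 − 0 = 3. So H_0 ≅ Z^3.

b_0 = 3.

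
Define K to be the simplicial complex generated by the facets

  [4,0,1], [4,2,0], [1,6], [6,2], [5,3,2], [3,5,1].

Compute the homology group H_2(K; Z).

Fix the vertex order 0 < 1 < 2 < 3 < 4 < 5 < 6 and write every simplex with vertices in increasing order. Then dim K = 2 and the simplices of K are:

  0-simplices (7): [0], [1], [2], [3], [4], [5], [6]
  1-simplices (12): [0,1], [0,2], [0,4], [1,3], [1,4], [1,5], [1,6], [2,3], [2,4], [2,5], [2,6], [3,5]
  2-simplices (4): [0,1,4], [0,2,4], [1,3,5], [2,3,5]

giving chain groups C_0 ≅ Z^7, C_1 ≅ Z^12, C_2 ≅ Z^4.

Boundary ∂_1: C_1 → C_0 is given by ∂[p,q] = [q] − [p]. For instance
  ∂[2,3] = [3] − [2].
The resulting 7×12 matrix has rank 6, and its Smith normal form has invariant factors (1,1,1,1,1,1).

∂_2: C_2 → C_1 maps a triangle to the signed sum of its edges. For instance
  ∂[2,3,5] = [3,5] − [2,5] + [2,3],
  ∂[1,3,5] = [3,5] − [1,5] + [1,3].
The 12×4 boundary matrix has rank 4 and Smith normal form diag(1,1,1,1).

From H_k ≅ ker(∂_k) / im(∂_{k+1}) we obtain:

  H_2: rank ker ∂_2 − rank ∂_3 = (4 − 4) − 0 = 0, and there is no ∂_3, so H_2 = 0.

H_2 = 0.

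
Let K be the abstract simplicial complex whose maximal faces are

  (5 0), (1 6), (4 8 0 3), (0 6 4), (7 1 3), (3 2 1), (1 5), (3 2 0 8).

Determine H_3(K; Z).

H_3 = 0.

We work with the vertex ordering 0 < 1 < 2 < 3 < 4 < 5 < 6 < 7 < 8. The simplices of K, each written with vertices in increasing order, are:

  0-simplices (9): [0], [1], [2], [3], [4], [5], [6], [7], [8]
  1-simplices (18): [0,2], [0,3], [0,4], [0,5], [0,6], [0,8], [1,2], [1,3], [1,5], [1,6], [1,7], [2,3], [2,8], [3,4], [3,7], [3,8], [4,6], [4,8]
  2-simplices (10): [0,2,3], [0,2,8], [0,3,4], [0,3,8], [0,4,6], [0,4,8], [1,2,3], [1,3,7], [2,3,8], [3,4,8]
  3-simplices (2): [0,2,3,8], [0,3,4,8]

so the chain groups are C_0 ≅ Z^9, C_1 ≅ Z^18, C_2 ≅ Z^10, C_3 ≅ Z^2.

The boundary map ∂_1: C_1 → C_0 is given by ∂[p,q] = [q] − [p]. For instance
  ∂[2,3] = [3] − [2].
The 9×18 boundary matrix has rank 8 and Smith normal form diag(1,1,1,1,1,1,1,1).

∂_2: C_2 → C_1 sends each 2-simplex [p,q,r] to [q,r] − [p,r] + [p,q]. For instance
  ∂[0,2,3] = [2,3] − [0,3] + [0,2],
  ∂[0,4,8] = [4,8] − [0,8] + [0,4].
As a 18×10 matrix over Z this has rank 8, with invariant factors (1,1,1,1,1,1,1,1).

The boundary map ∂_3: C_3 → C_2 sends each 3-simplex σ to the alternating sum Σ_i (−1)^i (σ with its i-th vertex removed). For instance
  ∂[0,3,4,8] = [3,4,8] − [0,4,8] + [0,3,8] − [0,3,4],
  ∂[0,2,3,8] = [2,3,8] − [0,3,8] + [0,2,8] − [0,2,3].
As a 10×2 matrix over Z this has rank 2, with invariant factors (1,1).

Now H_k = ker ∂_k / im ∂_{k+1}, so:

  H_3: rank ker ∂_3 − rank ∂_4 = (2 − 2) − 0 = 0, and there is no ∂_4, so H_3 = 0.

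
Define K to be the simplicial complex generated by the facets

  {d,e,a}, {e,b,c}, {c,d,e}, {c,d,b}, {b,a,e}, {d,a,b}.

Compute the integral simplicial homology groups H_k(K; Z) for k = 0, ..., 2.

H_0 ≅ Z,  H_1 = 0,  H_2 ≅ Z.

Order the vertices as a < b < c < d < e. Listing each simplex with vertices in this order, K has dimension 2 with simplices:

  0-simplices (5): a, b, c, d, e
  1-simplices (9): ab, ad, ae, bc, bd, be, cd, ce, de
  2-simplices (6): abd, abe, ade, bcd, bce, cde

Hence C_0 ≅ Z^5, C_1 ≅ Z^9, C_2 ≅ Z^6.

∂_1: C_1 → C_0 is given by ∂[p,q] = [q] − [p]. For instance
  ∂cd = d − c.
As a 5×9 matrix over Z this has rank 4, with invariant factors (1,1,1,1).

∂_2: C_2 → C_1 acts by ∂[p,q,r] = [q,r] − [p,r] + [p,q]. For instance
  ∂abd = bd − ad + ab,
  ∂bcd = cd − bd + bc.
This gives a 9×6 integer matrix of rank 5; reducing to Smith normal form yields diagonal entries (1,1,1,1,1).

From H_k ≅ ker(∂_k) / im(∂_{k+1}) we obtain:

  H_0: rank C_0 − rank ∂_1 = 5 − 4 = 1, and the invariant factors of ∂_1 are all 1, so H_0 ≅ Z.
  H_1: rank ker ∂_1 − rank ∂_2 = (9 − 4) − 5 = 0, and the invariant factors of ∂_2 are all 1, so H_1 ≅ 0.
  H_2: rank ker ∂_2 − rank ∂_3 = (6 − 5) − 0 = 1, and there is no ∂_3, so H_2 ≅ Z.

As a check, the Euler characteristic is 5 − 9 + 6 = 2, which agrees with 1 − 0 + 1 = 2.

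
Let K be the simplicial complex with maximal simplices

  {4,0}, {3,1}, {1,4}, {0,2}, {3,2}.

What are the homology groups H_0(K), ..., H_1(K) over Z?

Take the total order 0 < 1 < 2 < 3 < 4 on the vertex set. Then K (dimension 1) consists of the simplices:

  0-simplices (5): [0], [1], [2], [3], [4]
  1-simplices (5): [0,2], [0,4], [1,3], [1,4], [2,3]

giving chain groups C_0 ≅ Z^5, C_1 ≅ Z^5.

The boundary map ∂_1: C_1 → C_0 sends each edge [p,q] (with p < q) to q − p. For instance
  ∂[1,3] = [3] − [1].
The resulting 5×5 matrix has rank 4, and its Smith normal form has invariant factors (1,1,1,1).

Reading off H_k = ker ∂_k / im ∂_{k+1}:

  H_0: rank C_0 − rank ∂_1 = 5 − 4 = 1, and the invariant factors of ∂_1 are all 1, so H_0 ≅ Z.
  H_1: rank ker ∂_1 − rank ∂_2 = (5 − 4) − 0 = 1, and there is no ∂_2, so H_1 ≅ Z.

H_0 ≅ Z,  H_1 ≅ Z.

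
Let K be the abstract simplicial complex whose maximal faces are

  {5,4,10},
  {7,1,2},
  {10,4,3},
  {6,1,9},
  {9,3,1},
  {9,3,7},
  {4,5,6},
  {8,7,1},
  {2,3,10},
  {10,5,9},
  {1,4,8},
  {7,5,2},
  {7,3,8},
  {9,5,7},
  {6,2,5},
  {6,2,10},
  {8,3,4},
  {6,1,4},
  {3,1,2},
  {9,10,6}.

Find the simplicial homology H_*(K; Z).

H_0 = Z,  H_1 = Z ⊕ Z/2Z,  H_2 = 0.

Take the total order 1 < 2 < 3 < 4 < 5 < 6 < 7 < 8 < 9 < 10 on the vertex set. Then K (dimension 2) consists of the simplices:

  0-simplices (10): [1], [2], [3], [4], [5], [6], [7], [8], [9], [10]
  1-simplices (30): (30 of them)
  2-simplices (20): (20 of them)

Hence C_0 ≅ Z^10, C_1 ≅ Z^30, C_2 ≅ Z^20.

∂_1: C_1 → C_0 maps an edge to its endpoints' difference, ∂[p,q] = q − p. For instance
  ∂[2,6] = [6] − [2].
As a 10×30 matrix over Z this has rank 9, with invariant factors (1,1,1,1,1,1,1,1,1).

∂_2: C_2 → C_1 maps a triangle to the signed sum of its edges. For instance
  ∂[3,7,8] = [7,8] − [3,8] + [3,7],
  ∂[5,9,10] = [9,10] − [5,10] + [5,9].
As a 30×20 matrix over Z this has rank 20, with invariant factors (1,1,1,1,1,1,1,1,1,1,1,1,1,1,1,1,1,1,1,2).

Now H_k = ker ∂_k / im ∂_{k+1}, so:

  H_0: rank C_0 − rank ∂_1 = 10 − 9 = 1, and the invariant factors of ∂_1 are all 1, so H_0 ≅ Z.
  H_1: rank ker ∂_1 − rank ∂_2 = (30 − 9) − 20 = 1, and ∂_2 has invariant factor 2 > 1, so H_1 ≅ Z ⊕ Z/2Z.
  H_2: rank ker ∂_2 − rank ∂_3 = (20 − 20) − 0 = 0, and there is no ∂_3, so H_2 ≅ 0.

As a check, the Euler characteristic is 10 − 30 + 20 = 0, which agrees with 1 − 1 + 0 = 0.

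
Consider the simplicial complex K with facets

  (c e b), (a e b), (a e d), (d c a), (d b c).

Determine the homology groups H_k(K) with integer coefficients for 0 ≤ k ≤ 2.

H_0 = Z,  H_1 = Z,  H_2 = 0.

Take the total order a < b < c < d < e on the vertex set. Then K (dimension 2) consists of the simplices:

  0-simplices (5): a, b, c, d, e
  1-simplices (10): ab, ac, ad, ae, bc, bd, be, cd, ce, de
  2-simplices (5): abe, acd, ade, bcd, bce

Hence C_0 ≅ Z^5, C_1 ≅ Z^10, C_2 ≅ Z^5.

Boundary ∂_1: C_1 → C_0 sends each edge [p,q] (with p < q) to q − p.
This gives a 5×10 integer matrix of rank 4; reducing to Smith normal form yields diagonal entries (1,1,1,1).

∂_2: C_2 → C_1 maps a triangle to the signed sum of its edges. For instance
  ∂ade = de − ae + ad,
  ∂acd = cd − ad + ac.
The 10×5 boundary matrix has rank 5 and Smith normal form diag(1,1,1,1,1).

Computing H_k = (kernel of ∂_k) / (image of ∂_{k+1}):

  H_0: rank C_0 − rank ∂_1 = 5 − 4 = 1, and the invariant factors of ∂_1 are all 1, so H_0 = Z.
  H_1: rank ker ∂_1 − rank ∂_2 = (10 − 4) − 5 = 1, and the invariant factors of ∂_2 are all 1, so H_1 = Z.
  H_2: rank ker ∂_2 − rank ∂_3 = (5 − 5) − 0 = 0, and there is no ∂_3, so H_2 = 0.

As a check, the Euler characteristic is 5 − 10 + 5 = 0, which agrees with 1 − 1 + 0 = 0.
(K is a triangulation of the Möbius band.)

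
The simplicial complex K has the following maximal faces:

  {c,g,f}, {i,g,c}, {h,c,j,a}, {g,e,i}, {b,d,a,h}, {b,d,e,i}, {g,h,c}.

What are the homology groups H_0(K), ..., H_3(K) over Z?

H_0 = Z,  H_1 = Z,  H_2 = 0,  H_3 = 0.

We work with the vertex ordering a < b < c < d < e < f < g < h < i < j. The simplices of K, each written with vertices in increasing order, are:

  0-simplices (10): a, b, c, d, e, f, g, h, i, j
  1-simplices (23): ab, ac, ad, ah, aj, bd, be, bh, bi, cf, cg, ch, ci, cj, de, dh, di, eg, ei, fg, gh, gi, hj
  2-simplices (16): abd, abh, ach, acj, adh, ahj, bde, bdh, bdi, bei, cfg, cgh, cgi, chj, dei, egi
  3-simplices (3): abdh, achj, bdei

so the chain groups are C_0 ≅ Z^10, C_1 ≅ Z^23, C_2 ≅ Z^16, C_3 ≅ Z^3.

Boundary ∂_1: C_1 → C_0 sends each edge [p,q] (with p < q) to q − p.
The 10×23 boundary matrix has rank 9 and Smith normal form diag(1,1,1,1,1,1,1,1,1).

The boundary map ∂_2: C_2 → C_1 sends each 2-simplex [p,q,r] to [q,r] − [p,r] + [p,q]. For instance
  ∂bdi = di − bi + bd,
  ∂cgh = gh − ch + cg.
The resulting 23×16 matrix has rank 13, and its Smith normal form has invariant factors (1,1,1,1,1,1,1,1,1,1,1,1,1).

∂_3: C_3 → C_2 sends each 3-simplex σ to the alternating sum Σ_i (−1)^i (σ with its i-th vertex removed). For instance
  ∂abdh = bdh − adh + abh − abd,
  ∂achj = chj − ahj + acj − ach.
This gives a 16×3 integer matrix of rank 3; reducing to Smith normal form yields diagonal entries (1,1,1).

Now H_k = ker ∂_k / im ∂_{k+1}, so:

  H_0: rank C_0 − rank ∂_1 = 10 − 9 = 1, and the invariant factors of ∂_1 are all 1, so H_0 = Z.
  H_1: rank ker ∂_1 − rank ∂_2 = (23 − 9) − 13 = 1, and the invariant factors of ∂_2 are all 1, so H_1 = Z.
  H_2: rank ker ∂_2 − rank ∂_3 = (16 − 13) − 3 = 0, and the invariant factors of ∂_3 are all 1, so H_2 = 0.
  H_3: rank ker ∂_3 − rank ∂_4 = (3 − 3) − 0 = 0, and there is no ∂_4, so H_3 = 0.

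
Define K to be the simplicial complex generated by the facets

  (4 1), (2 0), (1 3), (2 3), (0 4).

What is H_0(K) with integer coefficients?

H_0 ≅ Z.

Take the total order 0 < 1 < 2 < 3 < 4 on the vertex set. Then K (dimension 1) consists of the simplices:

  0-simplices (5): [0], [1], [2], [3], [4]
  1-simplices (5): [0,2], [0,4], [1,3], [1,4], [2,3]

giving chain groups C_0 ≅ Z^5, C_1 ≅ Z^5.

∂_1: C_1 → C_0 is given by ∂[p,q] = [q] − [p]. For instance
  ∂[2,3] = [3] − [2].
The resulting 5×5 matrix has rank 4, and its Smith normal form has invariant factors (1,1,1,1).

Now H_k = ker ∂_k / im ∂_{k+1}, so:

  H_0: rank C_0 − rank ∂_1 = 5 − 4 = 1, and the invariant factors of ∂_1 are all 1, so H_0 = Z.

(K is a triangulation of the circle S^1.)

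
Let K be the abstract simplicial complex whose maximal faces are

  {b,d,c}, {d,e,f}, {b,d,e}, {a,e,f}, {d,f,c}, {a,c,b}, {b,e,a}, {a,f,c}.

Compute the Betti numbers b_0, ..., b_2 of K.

Order the vertices as a < b < c < d < e < f. Listing each simplex with vertices in this order, K has dimension 2 with simplices:

  0-simplices (6): a, b, c, d, e, f
  1-simplices (12): ab, ac, ae, af, bc, bd, be, cd, cf, de, df, ef
  2-simplices (8): abc, abe, acf, aef, bcd, bde, cdf, def

Hence C_0 ≅ Z^6, C_1 ≅ Z^12, C_2 ≅ Z^8.

Boundary ∂_1: C_1 → C_0 sends each edge [p,q] (with p < q) to q − p.
The resulting 6×12 matrix has rank 5, and its Smith normal form has invariant factors (1,1,1,1,1).

The boundary map ∂_2: C_2 → C_1 maps a triangle to the signed sum of its edges. For instance
  ∂bcd = cd − bd + bc,
  ∂def = ef − df + de.
As a 12×8 matrix over Z this has rank 7, with invariant factors (1,1,1,1,1,1,1).

Now H_k = ker ∂_k / im ∂_{k+1}, so:

  H_0: rank C_0 − rank ∂_1 = 6 − 5 = 1, and the invariant factors of ∂_1 are all 1, so H_0 ≅ Z.
  H_1: rank ker ∂_1 − rank ∂_2 = (12 − 5) − 7 = 0, and the invariant factors of ∂_2 are all 1, so H_1 ≅ 0.
  H_2: rank ker ∂_2 − rank ∂_3 = (8 − 7) − 0 = 1, and there is no ∂_3, so H_2 ≅ Z.

As a check, the Euler characteristic is 6 − 12 + 8 = 2, which agrees with 1 − 0 + 1 = 2.

Hence the Betti numbers are b_0 = 1, b_1 = 0, b_2 = 1.

b_0 = 1, b_1 = 0, b_2 = 1.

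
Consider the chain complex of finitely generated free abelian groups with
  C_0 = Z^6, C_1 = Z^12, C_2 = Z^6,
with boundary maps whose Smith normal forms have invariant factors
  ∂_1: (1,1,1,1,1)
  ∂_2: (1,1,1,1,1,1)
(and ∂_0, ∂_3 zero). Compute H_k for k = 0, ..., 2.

H_0 = Z,  H_1 = Z,  H_2 = 0.

H_0: b_0 = 6 − 0 − 5 = 1; torsion from ∂_1 factors > 1: none. So H_0 = Z.
H_1: b_1 = 12 − 5 − 6 = 1; torsion from ∂_2 factors > 1: none. So H_1 = Z.
H_2: b_2 = 6 − 6 − 0 = 0; torsion from ∂_3 factors > 1: none. So H_2 = 0.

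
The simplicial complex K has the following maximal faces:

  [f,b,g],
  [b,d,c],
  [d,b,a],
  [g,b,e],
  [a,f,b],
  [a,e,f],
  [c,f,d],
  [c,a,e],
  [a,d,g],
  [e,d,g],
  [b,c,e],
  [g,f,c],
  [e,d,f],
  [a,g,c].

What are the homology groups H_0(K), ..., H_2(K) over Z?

We work with the vertex ordering a < b < c < d < e < f < g. The simplices of K, each written with vertices in increasing order, are:

  0-simplices (7): a, b, c, d, e, f, g
  1-simplices (21): ab, ac, ad, ae, af, ag, bc, bd, be, bf, bg, cd, ce, cf, cg, de, df, dg, ef, eg, fg
  2-simplices (14): abd, abf, ace, acg, adg, aef, bcd, bce, beg, bfg, cdf, cfg, def, deg

giving chain groups C_0 ≅ Z^7, C_1 ≅ Z^21, C_2 ≅ Z^14.

Boundary ∂_1: C_1 → C_0 is given by ∂[p,q] = [q] − [p]. For instance
  ∂cd = d − c.
The 7×21 boundary matrix has rank 6 and Smith normal form diag(1,1,1,1,1,1).

∂_2: C_2 → C_1 sends each 2-simplex [p,q,r] to [q,r] − [p,r] + [p,q]. For instance
  ∂abf = bf − af + ab,
  ∂beg = eg − bg + be.
The resulting 21×14 matrix has rank 13, and its Smith normal form has invariant factors (1,1,1,1,1,1,1,1,1,1,1,1,1).

Reading off H_k = ker ∂_k / im ∂_{k+1}:

  H_0: rank C_0 − rank ∂_1 = 7 − 6 = 1, and the invariant factors of ∂_1 are all 1, so H_0 ≅ Z.
  H_1: rank ker ∂_1 − rank ∂_2 = (21 − 6) − 13 = 2, and the invariant factors of ∂_2 are all 1, so H_1 ≅ Z^2.
  H_2: rank ker ∂_2 − rank ∂_3 = (14 − 13) − 0 = 1, and there is no ∂_3, so H_2 ≅ Z.

H_0 = Z,  H_1 = Z^2,  H_2 = Z.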